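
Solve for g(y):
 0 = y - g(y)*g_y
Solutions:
 g(y) = -sqrt(C1 + y^2)
 g(y) = sqrt(C1 + y^2)


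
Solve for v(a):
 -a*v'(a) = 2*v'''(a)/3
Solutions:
 v(a) = C1 + Integral(C2*airyai(-2^(2/3)*3^(1/3)*a/2) + C3*airybi(-2^(2/3)*3^(1/3)*a/2), a)


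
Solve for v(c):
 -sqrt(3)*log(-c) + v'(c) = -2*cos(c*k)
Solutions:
 v(c) = C1 + sqrt(3)*c*(log(-c) - 1) - 2*Piecewise((sin(c*k)/k, Ne(k, 0)), (c, True))


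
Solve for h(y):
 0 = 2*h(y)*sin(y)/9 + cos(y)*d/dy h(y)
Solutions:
 h(y) = C1*cos(y)^(2/9)


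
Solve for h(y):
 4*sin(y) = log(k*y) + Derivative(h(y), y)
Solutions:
 h(y) = C1 - y*log(k*y) + y - 4*cos(y)


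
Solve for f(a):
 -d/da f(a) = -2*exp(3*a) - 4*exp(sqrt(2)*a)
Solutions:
 f(a) = C1 + 2*exp(3*a)/3 + 2*sqrt(2)*exp(sqrt(2)*a)


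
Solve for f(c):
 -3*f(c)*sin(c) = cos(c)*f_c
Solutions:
 f(c) = C1*cos(c)^3


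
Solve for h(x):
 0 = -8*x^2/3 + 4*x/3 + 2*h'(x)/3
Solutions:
 h(x) = C1 + 4*x^3/3 - x^2


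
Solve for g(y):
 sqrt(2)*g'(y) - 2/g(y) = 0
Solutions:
 g(y) = -sqrt(C1 + 2*sqrt(2)*y)
 g(y) = sqrt(C1 + 2*sqrt(2)*y)


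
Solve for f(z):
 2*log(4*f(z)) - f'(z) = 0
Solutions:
 -Integral(1/(log(_y) + 2*log(2)), (_y, f(z)))/2 = C1 - z


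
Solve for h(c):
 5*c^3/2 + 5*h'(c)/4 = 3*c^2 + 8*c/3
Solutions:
 h(c) = C1 - c^4/2 + 4*c^3/5 + 16*c^2/15


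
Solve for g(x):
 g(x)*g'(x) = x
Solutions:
 g(x) = -sqrt(C1 + x^2)
 g(x) = sqrt(C1 + x^2)


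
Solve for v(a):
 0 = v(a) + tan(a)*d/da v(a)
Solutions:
 v(a) = C1/sin(a)


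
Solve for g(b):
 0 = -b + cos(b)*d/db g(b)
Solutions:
 g(b) = C1 + Integral(b/cos(b), b)


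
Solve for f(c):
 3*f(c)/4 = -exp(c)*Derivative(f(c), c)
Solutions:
 f(c) = C1*exp(3*exp(-c)/4)


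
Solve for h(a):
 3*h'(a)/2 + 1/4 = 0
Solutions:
 h(a) = C1 - a/6


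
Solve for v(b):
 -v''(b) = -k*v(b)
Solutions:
 v(b) = C1*exp(-b*sqrt(k)) + C2*exp(b*sqrt(k))


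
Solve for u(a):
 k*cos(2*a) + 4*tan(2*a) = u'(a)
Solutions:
 u(a) = C1 + k*sin(2*a)/2 - 2*log(cos(2*a))


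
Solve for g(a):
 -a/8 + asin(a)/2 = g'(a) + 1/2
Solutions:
 g(a) = C1 - a^2/16 + a*asin(a)/2 - a/2 + sqrt(1 - a^2)/2


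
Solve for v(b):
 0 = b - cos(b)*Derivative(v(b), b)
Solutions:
 v(b) = C1 + Integral(b/cos(b), b)


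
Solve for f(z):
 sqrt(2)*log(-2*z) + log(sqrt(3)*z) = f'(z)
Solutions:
 f(z) = C1 + z*(1 + sqrt(2))*log(z) + z*(-sqrt(2) - 1 + log(3)/2 + sqrt(2)*log(2) + sqrt(2)*I*pi)


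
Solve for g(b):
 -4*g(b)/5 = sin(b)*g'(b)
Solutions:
 g(b) = C1*(cos(b) + 1)^(2/5)/(cos(b) - 1)^(2/5)


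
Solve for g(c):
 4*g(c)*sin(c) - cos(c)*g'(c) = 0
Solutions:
 g(c) = C1/cos(c)^4


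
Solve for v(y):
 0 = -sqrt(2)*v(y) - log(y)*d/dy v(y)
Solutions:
 v(y) = C1*exp(-sqrt(2)*li(y))


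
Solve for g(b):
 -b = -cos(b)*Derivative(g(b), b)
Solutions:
 g(b) = C1 + Integral(b/cos(b), b)


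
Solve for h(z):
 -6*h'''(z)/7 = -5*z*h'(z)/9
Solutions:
 h(z) = C1 + Integral(C2*airyai(2^(2/3)*35^(1/3)*z/6) + C3*airybi(2^(2/3)*35^(1/3)*z/6), z)


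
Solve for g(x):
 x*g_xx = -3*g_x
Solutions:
 g(x) = C1 + C2/x^2


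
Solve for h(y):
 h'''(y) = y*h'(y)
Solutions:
 h(y) = C1 + Integral(C2*airyai(y) + C3*airybi(y), y)


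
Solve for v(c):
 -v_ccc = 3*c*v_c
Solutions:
 v(c) = C1 + Integral(C2*airyai(-3^(1/3)*c) + C3*airybi(-3^(1/3)*c), c)


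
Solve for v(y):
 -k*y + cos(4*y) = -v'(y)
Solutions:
 v(y) = C1 + k*y^2/2 - sin(4*y)/4


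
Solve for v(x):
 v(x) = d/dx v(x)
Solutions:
 v(x) = C1*exp(x)


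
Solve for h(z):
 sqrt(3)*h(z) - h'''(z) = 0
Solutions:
 h(z) = C3*exp(3^(1/6)*z) + (C1*sin(3^(2/3)*z/2) + C2*cos(3^(2/3)*z/2))*exp(-3^(1/6)*z/2)


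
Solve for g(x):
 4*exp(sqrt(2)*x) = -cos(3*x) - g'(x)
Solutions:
 g(x) = C1 - 2*sqrt(2)*exp(sqrt(2)*x) - sin(3*x)/3


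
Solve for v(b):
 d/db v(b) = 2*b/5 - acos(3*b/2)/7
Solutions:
 v(b) = C1 + b^2/5 - b*acos(3*b/2)/7 + sqrt(4 - 9*b^2)/21


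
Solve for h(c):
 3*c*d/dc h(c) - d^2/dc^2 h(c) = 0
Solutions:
 h(c) = C1 + C2*erfi(sqrt(6)*c/2)


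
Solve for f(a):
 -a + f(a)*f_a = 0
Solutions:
 f(a) = -sqrt(C1 + a^2)
 f(a) = sqrt(C1 + a^2)


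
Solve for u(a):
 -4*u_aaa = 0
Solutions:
 u(a) = C1 + C2*a + C3*a^2


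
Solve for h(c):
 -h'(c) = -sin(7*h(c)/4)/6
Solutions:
 -c/6 + 2*log(cos(7*h(c)/4) - 1)/7 - 2*log(cos(7*h(c)/4) + 1)/7 = C1


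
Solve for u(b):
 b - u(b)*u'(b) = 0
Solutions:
 u(b) = -sqrt(C1 + b^2)
 u(b) = sqrt(C1 + b^2)


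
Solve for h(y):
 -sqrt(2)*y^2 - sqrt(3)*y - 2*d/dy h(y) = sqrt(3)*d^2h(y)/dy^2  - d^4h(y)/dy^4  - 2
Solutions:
 h(y) = C1 + C2*exp(-y*(sqrt(3)/(sqrt(1 - sqrt(3)/9) + 1)^(1/3) + 3*(sqrt(1 - sqrt(3)/9) + 1)^(1/3))/6)*sin(y*(-sqrt(3)*(sqrt(1 - sqrt(3)/9) + 1)^(1/3) + (sqrt(1 - sqrt(3)/9) + 1)^(-1/3))/2) + C3*exp(-y*(sqrt(3)/(sqrt(1 - sqrt(3)/9) + 1)^(1/3) + 3*(sqrt(1 - sqrt(3)/9) + 1)^(1/3))/6)*cos(y*(-sqrt(3)*(sqrt(1 - sqrt(3)/9) + 1)^(1/3) + (sqrt(1 - sqrt(3)/9) + 1)^(-1/3))/2) + C4*exp(y*(sqrt(3)/(3*(sqrt(1 - sqrt(3)/9) + 1)^(1/3)) + (sqrt(1 - sqrt(3)/9) + 1)^(1/3))) - sqrt(2)*y^3/6 - sqrt(3)*y^2/4 + sqrt(6)*y^2/4 - 3*sqrt(2)*y/4 + 7*y/4


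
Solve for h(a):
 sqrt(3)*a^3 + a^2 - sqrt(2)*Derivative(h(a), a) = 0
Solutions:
 h(a) = C1 + sqrt(6)*a^4/8 + sqrt(2)*a^3/6


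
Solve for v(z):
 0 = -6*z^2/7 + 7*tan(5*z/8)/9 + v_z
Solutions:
 v(z) = C1 + 2*z^3/7 + 56*log(cos(5*z/8))/45


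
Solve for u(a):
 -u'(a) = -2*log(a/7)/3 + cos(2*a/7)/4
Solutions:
 u(a) = C1 + 2*a*log(a)/3 - 2*a*log(7)/3 - 2*a/3 - 7*sin(2*a/7)/8


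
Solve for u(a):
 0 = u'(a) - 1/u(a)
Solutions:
 u(a) = -sqrt(C1 + 2*a)
 u(a) = sqrt(C1 + 2*a)


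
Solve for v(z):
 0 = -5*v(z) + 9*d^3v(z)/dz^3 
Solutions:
 v(z) = C3*exp(15^(1/3)*z/3) + (C1*sin(3^(5/6)*5^(1/3)*z/6) + C2*cos(3^(5/6)*5^(1/3)*z/6))*exp(-15^(1/3)*z/6)


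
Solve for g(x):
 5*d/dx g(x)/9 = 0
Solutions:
 g(x) = C1


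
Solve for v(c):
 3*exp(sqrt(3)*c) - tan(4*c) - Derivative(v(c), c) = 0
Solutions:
 v(c) = C1 + sqrt(3)*exp(sqrt(3)*c) + log(cos(4*c))/4


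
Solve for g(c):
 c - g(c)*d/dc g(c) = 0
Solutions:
 g(c) = -sqrt(C1 + c^2)
 g(c) = sqrt(C1 + c^2)


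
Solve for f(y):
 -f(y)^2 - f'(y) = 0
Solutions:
 f(y) = 1/(C1 + y)


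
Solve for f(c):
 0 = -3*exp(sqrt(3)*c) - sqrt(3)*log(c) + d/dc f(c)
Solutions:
 f(c) = C1 + sqrt(3)*c*log(c) - sqrt(3)*c + sqrt(3)*exp(sqrt(3)*c)


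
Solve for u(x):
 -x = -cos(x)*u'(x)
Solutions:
 u(x) = C1 + Integral(x/cos(x), x)


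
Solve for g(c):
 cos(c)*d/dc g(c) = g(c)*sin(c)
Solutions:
 g(c) = C1/cos(c)


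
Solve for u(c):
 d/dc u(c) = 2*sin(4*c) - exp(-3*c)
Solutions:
 u(c) = C1 - cos(4*c)/2 + exp(-3*c)/3


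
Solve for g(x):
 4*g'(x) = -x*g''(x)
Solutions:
 g(x) = C1 + C2/x^3


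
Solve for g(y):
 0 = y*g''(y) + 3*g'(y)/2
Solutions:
 g(y) = C1 + C2/sqrt(y)


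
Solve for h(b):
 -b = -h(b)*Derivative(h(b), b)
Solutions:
 h(b) = -sqrt(C1 + b^2)
 h(b) = sqrt(C1 + b^2)


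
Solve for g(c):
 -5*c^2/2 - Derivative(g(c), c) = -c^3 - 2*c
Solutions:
 g(c) = C1 + c^4/4 - 5*c^3/6 + c^2


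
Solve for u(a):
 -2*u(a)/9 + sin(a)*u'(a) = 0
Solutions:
 u(a) = C1*(cos(a) - 1)^(1/9)/(cos(a) + 1)^(1/9)


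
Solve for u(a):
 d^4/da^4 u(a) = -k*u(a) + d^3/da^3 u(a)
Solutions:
 u(a) = C1*exp(a*Piecewise((-sqrt(1/4 - (-k)^(1/3))/2 - sqrt((-k)^(1/3) + 1/2 - 1/(4*sqrt(1/4 - (-k)^(1/3))))/2 + 1/4, Eq(k, 0)), (-sqrt(2*k/(3*(k/16 + sqrt(-k^3/27 + k^2/256))^(1/3)) + 2*(k/16 + sqrt(-k^3/27 + k^2/256))^(1/3) + 1/4)/2 - sqrt(-2*k/(3*(k/16 + sqrt(-k^3/27 + k^2/256))^(1/3)) - 2*(k/16 + sqrt(-k^3/27 + k^2/256))^(1/3) + 1/2 - 1/(4*sqrt(2*k/(3*(k/16 + sqrt(-k^3/27 + k^2/256))^(1/3)) + 2*(k/16 + sqrt(-k^3/27 + k^2/256))^(1/3) + 1/4)))/2 + 1/4, True))) + C2*exp(a*Piecewise((-sqrt(1/4 - (-k)^(1/3))/2 + sqrt((-k)^(1/3) + 1/2 - 1/(4*sqrt(1/4 - (-k)^(1/3))))/2 + 1/4, Eq(k, 0)), (-sqrt(2*k/(3*(k/16 + sqrt(-k^3/27 + k^2/256))^(1/3)) + 2*(k/16 + sqrt(-k^3/27 + k^2/256))^(1/3) + 1/4)/2 + sqrt(-2*k/(3*(k/16 + sqrt(-k^3/27 + k^2/256))^(1/3)) - 2*(k/16 + sqrt(-k^3/27 + k^2/256))^(1/3) + 1/2 - 1/(4*sqrt(2*k/(3*(k/16 + sqrt(-k^3/27 + k^2/256))^(1/3)) + 2*(k/16 + sqrt(-k^3/27 + k^2/256))^(1/3) + 1/4)))/2 + 1/4, True))) + C3*exp(a*Piecewise((sqrt(1/4 - (-k)^(1/3))/2 - sqrt((-k)^(1/3) + 1/2 + 1/(4*sqrt(1/4 - (-k)^(1/3))))/2 + 1/4, Eq(k, 0)), (sqrt(2*k/(3*(k/16 + sqrt(-k^3/27 + k^2/256))^(1/3)) + 2*(k/16 + sqrt(-k^3/27 + k^2/256))^(1/3) + 1/4)/2 - sqrt(-2*k/(3*(k/16 + sqrt(-k^3/27 + k^2/256))^(1/3)) - 2*(k/16 + sqrt(-k^3/27 + k^2/256))^(1/3) + 1/2 + 1/(4*sqrt(2*k/(3*(k/16 + sqrt(-k^3/27 + k^2/256))^(1/3)) + 2*(k/16 + sqrt(-k^3/27 + k^2/256))^(1/3) + 1/4)))/2 + 1/4, True))) + C4*exp(a*Piecewise((sqrt(1/4 - (-k)^(1/3))/2 + sqrt((-k)^(1/3) + 1/2 + 1/(4*sqrt(1/4 - (-k)^(1/3))))/2 + 1/4, Eq(k, 0)), (sqrt(2*k/(3*(k/16 + sqrt(-k^3/27 + k^2/256))^(1/3)) + 2*(k/16 + sqrt(-k^3/27 + k^2/256))^(1/3) + 1/4)/2 + sqrt(-2*k/(3*(k/16 + sqrt(-k^3/27 + k^2/256))^(1/3)) - 2*(k/16 + sqrt(-k^3/27 + k^2/256))^(1/3) + 1/2 + 1/(4*sqrt(2*k/(3*(k/16 + sqrt(-k^3/27 + k^2/256))^(1/3)) + 2*(k/16 + sqrt(-k^3/27 + k^2/256))^(1/3) + 1/4)))/2 + 1/4, True)))


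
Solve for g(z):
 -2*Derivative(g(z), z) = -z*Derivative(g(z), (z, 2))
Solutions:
 g(z) = C1 + C2*z^3


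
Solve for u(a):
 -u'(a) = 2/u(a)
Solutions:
 u(a) = -sqrt(C1 - 4*a)
 u(a) = sqrt(C1 - 4*a)


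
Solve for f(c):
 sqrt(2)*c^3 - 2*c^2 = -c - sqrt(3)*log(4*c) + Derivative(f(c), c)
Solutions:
 f(c) = C1 + sqrt(2)*c^4/4 - 2*c^3/3 + c^2/2 + sqrt(3)*c*log(c) - sqrt(3)*c + 2*sqrt(3)*c*log(2)


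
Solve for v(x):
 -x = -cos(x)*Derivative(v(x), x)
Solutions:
 v(x) = C1 + Integral(x/cos(x), x)


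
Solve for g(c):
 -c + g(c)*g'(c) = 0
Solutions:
 g(c) = -sqrt(C1 + c^2)
 g(c) = sqrt(C1 + c^2)


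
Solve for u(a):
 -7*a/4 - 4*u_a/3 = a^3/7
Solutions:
 u(a) = C1 - 3*a^4/112 - 21*a^2/32


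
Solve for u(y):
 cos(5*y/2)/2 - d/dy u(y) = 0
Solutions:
 u(y) = C1 + sin(5*y/2)/5


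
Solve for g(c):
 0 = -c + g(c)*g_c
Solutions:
 g(c) = -sqrt(C1 + c^2)
 g(c) = sqrt(C1 + c^2)


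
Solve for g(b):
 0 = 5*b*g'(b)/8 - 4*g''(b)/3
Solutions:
 g(b) = C1 + C2*erfi(sqrt(15)*b/8)


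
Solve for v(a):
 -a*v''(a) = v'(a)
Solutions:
 v(a) = C1 + C2*log(a)


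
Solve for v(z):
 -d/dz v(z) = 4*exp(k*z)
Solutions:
 v(z) = C1 - 4*exp(k*z)/k


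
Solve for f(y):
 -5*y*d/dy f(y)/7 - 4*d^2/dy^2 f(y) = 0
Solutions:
 f(y) = C1 + C2*erf(sqrt(70)*y/28)


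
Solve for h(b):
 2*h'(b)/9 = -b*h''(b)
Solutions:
 h(b) = C1 + C2*b^(7/9)


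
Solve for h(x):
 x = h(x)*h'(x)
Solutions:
 h(x) = -sqrt(C1 + x^2)
 h(x) = sqrt(C1 + x^2)


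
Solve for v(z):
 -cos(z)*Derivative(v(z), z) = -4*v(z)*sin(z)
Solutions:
 v(z) = C1/cos(z)^4


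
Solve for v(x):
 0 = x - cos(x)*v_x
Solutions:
 v(x) = C1 + Integral(x/cos(x), x)


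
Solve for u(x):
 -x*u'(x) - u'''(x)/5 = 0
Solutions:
 u(x) = C1 + Integral(C2*airyai(-5^(1/3)*x) + C3*airybi(-5^(1/3)*x), x)


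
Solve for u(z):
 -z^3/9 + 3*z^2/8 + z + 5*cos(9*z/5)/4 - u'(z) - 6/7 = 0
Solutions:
 u(z) = C1 - z^4/36 + z^3/8 + z^2/2 - 6*z/7 + 25*sin(9*z/5)/36


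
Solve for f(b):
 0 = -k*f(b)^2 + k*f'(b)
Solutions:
 f(b) = -1/(C1 + b)


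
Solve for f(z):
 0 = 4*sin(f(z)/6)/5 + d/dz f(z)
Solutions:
 4*z/5 + 3*log(cos(f(z)/6) - 1) - 3*log(cos(f(z)/6) + 1) = C1


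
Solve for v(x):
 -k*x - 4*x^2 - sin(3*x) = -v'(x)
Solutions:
 v(x) = C1 + k*x^2/2 + 4*x^3/3 - cos(3*x)/3


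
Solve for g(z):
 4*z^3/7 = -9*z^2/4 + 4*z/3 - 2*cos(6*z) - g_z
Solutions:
 g(z) = C1 - z^4/7 - 3*z^3/4 + 2*z^2/3 - sin(6*z)/3


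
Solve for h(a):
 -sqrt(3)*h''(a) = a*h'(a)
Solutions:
 h(a) = C1 + C2*erf(sqrt(2)*3^(3/4)*a/6)


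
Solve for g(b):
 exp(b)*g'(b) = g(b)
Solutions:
 g(b) = C1*exp(-exp(-b))


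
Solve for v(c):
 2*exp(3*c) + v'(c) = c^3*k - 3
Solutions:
 v(c) = C1 + c^4*k/4 - 3*c - 2*exp(3*c)/3


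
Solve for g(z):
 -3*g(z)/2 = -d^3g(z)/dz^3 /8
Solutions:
 g(z) = C3*exp(12^(1/3)*z) + (C1*sin(2^(2/3)*3^(5/6)*z/2) + C2*cos(2^(2/3)*3^(5/6)*z/2))*exp(-12^(1/3)*z/2)


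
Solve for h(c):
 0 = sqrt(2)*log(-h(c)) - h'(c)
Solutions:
 -li(-h(c)) = C1 + sqrt(2)*c


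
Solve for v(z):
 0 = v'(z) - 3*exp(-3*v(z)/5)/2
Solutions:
 v(z) = 5*log(C1 + 9*z/10)/3
 v(z) = 5*log(10^(2/3)*(-3^(1/3) - 3^(5/6)*I)*(C1 + 3*z)^(1/3)/20)
 v(z) = 5*log(10^(2/3)*(-3^(1/3) + 3^(5/6)*I)*(C1 + 3*z)^(1/3)/20)


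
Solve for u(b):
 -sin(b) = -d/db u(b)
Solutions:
 u(b) = C1 - cos(b)


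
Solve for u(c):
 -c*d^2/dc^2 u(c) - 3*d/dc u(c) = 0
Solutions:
 u(c) = C1 + C2/c^2


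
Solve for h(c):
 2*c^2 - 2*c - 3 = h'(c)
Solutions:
 h(c) = C1 + 2*c^3/3 - c^2 - 3*c


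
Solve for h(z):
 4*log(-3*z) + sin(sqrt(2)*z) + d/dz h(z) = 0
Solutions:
 h(z) = C1 - 4*z*log(-z) - 4*z*log(3) + 4*z + sqrt(2)*cos(sqrt(2)*z)/2


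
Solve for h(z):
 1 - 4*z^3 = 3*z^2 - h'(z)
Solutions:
 h(z) = C1 + z^4 + z^3 - z


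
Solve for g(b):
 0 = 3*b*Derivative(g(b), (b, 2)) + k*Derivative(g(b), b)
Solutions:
 g(b) = C1 + b^(1 - re(k)/3)*(C2*sin(log(b)*Abs(im(k))/3) + C3*cos(log(b)*im(k)/3))


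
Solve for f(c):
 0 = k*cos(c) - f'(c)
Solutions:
 f(c) = C1 + k*sin(c)


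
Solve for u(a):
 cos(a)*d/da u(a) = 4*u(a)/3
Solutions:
 u(a) = C1*(sin(a) + 1)^(2/3)/(sin(a) - 1)^(2/3)


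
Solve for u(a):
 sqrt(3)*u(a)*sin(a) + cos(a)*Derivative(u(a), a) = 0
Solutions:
 u(a) = C1*cos(a)^(sqrt(3))


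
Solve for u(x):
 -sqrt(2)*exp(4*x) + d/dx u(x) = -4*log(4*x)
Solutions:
 u(x) = C1 - 4*x*log(x) + 4*x*(1 - 2*log(2)) + sqrt(2)*exp(4*x)/4


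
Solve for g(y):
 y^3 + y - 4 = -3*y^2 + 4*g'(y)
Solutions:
 g(y) = C1 + y^4/16 + y^3/4 + y^2/8 - y


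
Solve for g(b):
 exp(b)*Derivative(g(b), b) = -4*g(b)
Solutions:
 g(b) = C1*exp(4*exp(-b))


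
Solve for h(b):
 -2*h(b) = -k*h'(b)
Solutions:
 h(b) = C1*exp(2*b/k)


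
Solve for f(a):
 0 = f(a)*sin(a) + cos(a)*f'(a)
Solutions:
 f(a) = C1*cos(a)


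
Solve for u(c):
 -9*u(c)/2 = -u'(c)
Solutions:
 u(c) = C1*exp(9*c/2)


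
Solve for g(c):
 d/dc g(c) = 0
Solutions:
 g(c) = C1


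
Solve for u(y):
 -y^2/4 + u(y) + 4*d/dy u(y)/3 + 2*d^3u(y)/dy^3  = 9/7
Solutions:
 u(y) = C1*exp(-2^(1/3)*y*(-(27 + sqrt(857))^(1/3) + 4*2^(1/3)/(27 + sqrt(857))^(1/3))/12)*sin(2^(1/3)*sqrt(3)*y*(4*2^(1/3)/(27 + sqrt(857))^(1/3) + (27 + sqrt(857))^(1/3))/12) + C2*exp(-2^(1/3)*y*(-(27 + sqrt(857))^(1/3) + 4*2^(1/3)/(27 + sqrt(857))^(1/3))/12)*cos(2^(1/3)*sqrt(3)*y*(4*2^(1/3)/(27 + sqrt(857))^(1/3) + (27 + sqrt(857))^(1/3))/12) + C3*exp(2^(1/3)*y*(-(27 + sqrt(857))^(1/3) + 4*2^(1/3)/(27 + sqrt(857))^(1/3))/6) + y^2/4 - 2*y/3 + 137/63


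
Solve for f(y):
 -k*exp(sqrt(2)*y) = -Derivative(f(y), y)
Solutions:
 f(y) = C1 + sqrt(2)*k*exp(sqrt(2)*y)/2


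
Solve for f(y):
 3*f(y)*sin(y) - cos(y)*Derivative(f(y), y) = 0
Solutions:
 f(y) = C1/cos(y)^3


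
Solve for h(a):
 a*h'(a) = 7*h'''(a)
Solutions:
 h(a) = C1 + Integral(C2*airyai(7^(2/3)*a/7) + C3*airybi(7^(2/3)*a/7), a)


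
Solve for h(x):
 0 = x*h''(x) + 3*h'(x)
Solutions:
 h(x) = C1 + C2/x^2


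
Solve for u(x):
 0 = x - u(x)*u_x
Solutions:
 u(x) = -sqrt(C1 + x^2)
 u(x) = sqrt(C1 + x^2)


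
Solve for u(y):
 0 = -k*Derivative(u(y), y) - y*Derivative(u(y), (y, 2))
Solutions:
 u(y) = C1 + y^(1 - re(k))*(C2*sin(log(y)*Abs(im(k))) + C3*cos(log(y)*im(k)))


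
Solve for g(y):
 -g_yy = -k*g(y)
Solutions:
 g(y) = C1*exp(-sqrt(k)*y) + C2*exp(sqrt(k)*y)


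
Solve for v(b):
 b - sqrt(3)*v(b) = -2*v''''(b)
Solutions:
 v(b) = C1*exp(-2^(3/4)*3^(1/8)*b/2) + C2*exp(2^(3/4)*3^(1/8)*b/2) + C3*sin(2^(3/4)*3^(1/8)*b/2) + C4*cos(2^(3/4)*3^(1/8)*b/2) + sqrt(3)*b/3


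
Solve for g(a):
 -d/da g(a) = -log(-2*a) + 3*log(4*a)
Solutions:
 g(a) = C1 - 2*a*log(a) + a*(-5*log(2) + 2 + I*pi)


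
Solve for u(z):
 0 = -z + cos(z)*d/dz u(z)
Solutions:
 u(z) = C1 + Integral(z/cos(z), z)


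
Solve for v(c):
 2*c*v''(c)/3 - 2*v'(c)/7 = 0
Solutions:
 v(c) = C1 + C2*c^(10/7)


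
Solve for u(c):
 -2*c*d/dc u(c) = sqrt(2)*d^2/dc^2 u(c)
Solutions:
 u(c) = C1 + C2*erf(2^(3/4)*c/2)


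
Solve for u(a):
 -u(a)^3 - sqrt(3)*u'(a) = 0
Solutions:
 u(a) = -sqrt(6)*sqrt(-1/(C1 - sqrt(3)*a))/2
 u(a) = sqrt(6)*sqrt(-1/(C1 - sqrt(3)*a))/2


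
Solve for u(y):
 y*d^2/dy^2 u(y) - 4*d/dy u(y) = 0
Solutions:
 u(y) = C1 + C2*y^5


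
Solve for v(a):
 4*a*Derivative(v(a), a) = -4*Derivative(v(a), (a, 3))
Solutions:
 v(a) = C1 + Integral(C2*airyai(-a) + C3*airybi(-a), a)


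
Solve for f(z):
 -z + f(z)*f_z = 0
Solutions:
 f(z) = -sqrt(C1 + z^2)
 f(z) = sqrt(C1 + z^2)


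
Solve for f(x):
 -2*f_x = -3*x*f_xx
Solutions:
 f(x) = C1 + C2*x^(5/3)


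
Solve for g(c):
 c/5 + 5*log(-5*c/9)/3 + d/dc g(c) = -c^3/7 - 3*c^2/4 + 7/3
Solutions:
 g(c) = C1 - c^4/28 - c^3/4 - c^2/10 - 5*c*log(-c)/3 + c*(-5*log(5)/3 + 10*log(3)/3 + 4)


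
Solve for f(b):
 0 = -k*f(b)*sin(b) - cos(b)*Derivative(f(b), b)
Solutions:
 f(b) = C1*exp(k*log(cos(b)))


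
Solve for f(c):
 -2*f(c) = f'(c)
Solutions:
 f(c) = C1*exp(-2*c)


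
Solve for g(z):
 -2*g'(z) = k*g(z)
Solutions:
 g(z) = C1*exp(-k*z/2)


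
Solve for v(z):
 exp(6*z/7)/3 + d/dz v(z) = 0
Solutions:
 v(z) = C1 - 7*exp(6*z/7)/18


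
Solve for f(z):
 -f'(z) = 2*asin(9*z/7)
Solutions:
 f(z) = C1 - 2*z*asin(9*z/7) - 2*sqrt(49 - 81*z^2)/9


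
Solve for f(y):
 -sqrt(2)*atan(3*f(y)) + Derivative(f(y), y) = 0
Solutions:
 Integral(1/atan(3*_y), (_y, f(y))) = C1 + sqrt(2)*y


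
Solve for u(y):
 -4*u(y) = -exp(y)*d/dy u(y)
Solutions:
 u(y) = C1*exp(-4*exp(-y))


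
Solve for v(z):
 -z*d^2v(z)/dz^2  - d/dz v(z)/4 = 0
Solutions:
 v(z) = C1 + C2*z^(3/4)


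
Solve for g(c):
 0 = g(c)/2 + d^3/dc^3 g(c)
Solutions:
 g(c) = C3*exp(-2^(2/3)*c/2) + (C1*sin(2^(2/3)*sqrt(3)*c/4) + C2*cos(2^(2/3)*sqrt(3)*c/4))*exp(2^(2/3)*c/4)


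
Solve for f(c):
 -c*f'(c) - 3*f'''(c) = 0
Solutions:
 f(c) = C1 + Integral(C2*airyai(-3^(2/3)*c/3) + C3*airybi(-3^(2/3)*c/3), c)


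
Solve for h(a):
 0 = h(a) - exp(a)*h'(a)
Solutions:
 h(a) = C1*exp(-exp(-a))


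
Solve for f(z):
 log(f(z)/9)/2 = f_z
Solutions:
 2*Integral(1/(-log(_y) + 2*log(3)), (_y, f(z))) = C1 - z


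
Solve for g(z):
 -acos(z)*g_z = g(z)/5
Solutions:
 g(z) = C1*exp(-Integral(1/acos(z), z)/5)


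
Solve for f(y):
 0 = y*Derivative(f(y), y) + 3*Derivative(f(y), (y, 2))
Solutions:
 f(y) = C1 + C2*erf(sqrt(6)*y/6)


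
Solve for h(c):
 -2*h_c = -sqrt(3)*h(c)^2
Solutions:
 h(c) = -2/(C1 + sqrt(3)*c)


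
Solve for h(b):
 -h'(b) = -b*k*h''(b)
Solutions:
 h(b) = C1 + b^(((re(k) + 1)*re(k) + im(k)^2)/(re(k)^2 + im(k)^2))*(C2*sin(log(b)*Abs(im(k))/(re(k)^2 + im(k)^2)) + C3*cos(log(b)*im(k)/(re(k)^2 + im(k)^2)))


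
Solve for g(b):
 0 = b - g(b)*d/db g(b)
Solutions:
 g(b) = -sqrt(C1 + b^2)
 g(b) = sqrt(C1 + b^2)


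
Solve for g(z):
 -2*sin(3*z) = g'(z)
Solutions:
 g(z) = C1 + 2*cos(3*z)/3


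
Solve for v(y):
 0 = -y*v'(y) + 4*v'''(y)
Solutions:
 v(y) = C1 + Integral(C2*airyai(2^(1/3)*y/2) + C3*airybi(2^(1/3)*y/2), y)


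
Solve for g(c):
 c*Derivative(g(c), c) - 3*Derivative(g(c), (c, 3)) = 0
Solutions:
 g(c) = C1 + Integral(C2*airyai(3^(2/3)*c/3) + C3*airybi(3^(2/3)*c/3), c)


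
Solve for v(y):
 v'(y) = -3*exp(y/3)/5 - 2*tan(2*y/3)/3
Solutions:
 v(y) = C1 - 9*exp(y/3)/5 + log(cos(2*y/3))


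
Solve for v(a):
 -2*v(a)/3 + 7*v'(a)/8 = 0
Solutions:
 v(a) = C1*exp(16*a/21)


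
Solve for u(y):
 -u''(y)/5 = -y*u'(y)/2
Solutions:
 u(y) = C1 + C2*erfi(sqrt(5)*y/2)


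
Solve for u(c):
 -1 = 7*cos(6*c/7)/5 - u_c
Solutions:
 u(c) = C1 + c + 49*sin(6*c/7)/30


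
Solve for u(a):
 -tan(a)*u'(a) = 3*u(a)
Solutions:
 u(a) = C1/sin(a)^3


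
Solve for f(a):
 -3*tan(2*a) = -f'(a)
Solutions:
 f(a) = C1 - 3*log(cos(2*a))/2


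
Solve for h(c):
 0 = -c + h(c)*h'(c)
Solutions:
 h(c) = -sqrt(C1 + c^2)
 h(c) = sqrt(C1 + c^2)


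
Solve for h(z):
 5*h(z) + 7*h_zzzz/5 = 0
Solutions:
 h(z) = (C1*sin(sqrt(10)*7^(3/4)*z/14) + C2*cos(sqrt(10)*7^(3/4)*z/14))*exp(-sqrt(10)*7^(3/4)*z/14) + (C3*sin(sqrt(10)*7^(3/4)*z/14) + C4*cos(sqrt(10)*7^(3/4)*z/14))*exp(sqrt(10)*7^(3/4)*z/14)


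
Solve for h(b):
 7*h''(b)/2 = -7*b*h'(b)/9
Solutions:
 h(b) = C1 + C2*erf(b/3)


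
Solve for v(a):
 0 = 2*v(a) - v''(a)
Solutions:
 v(a) = C1*exp(-sqrt(2)*a) + C2*exp(sqrt(2)*a)


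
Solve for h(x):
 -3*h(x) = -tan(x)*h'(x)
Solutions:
 h(x) = C1*sin(x)^3


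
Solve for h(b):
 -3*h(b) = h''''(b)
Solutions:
 h(b) = (C1*sin(sqrt(2)*3^(1/4)*b/2) + C2*cos(sqrt(2)*3^(1/4)*b/2))*exp(-sqrt(2)*3^(1/4)*b/2) + (C3*sin(sqrt(2)*3^(1/4)*b/2) + C4*cos(sqrt(2)*3^(1/4)*b/2))*exp(sqrt(2)*3^(1/4)*b/2)


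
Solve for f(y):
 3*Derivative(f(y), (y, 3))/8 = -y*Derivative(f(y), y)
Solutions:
 f(y) = C1 + Integral(C2*airyai(-2*3^(2/3)*y/3) + C3*airybi(-2*3^(2/3)*y/3), y)


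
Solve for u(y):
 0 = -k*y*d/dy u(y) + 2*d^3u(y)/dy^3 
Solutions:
 u(y) = C1 + Integral(C2*airyai(2^(2/3)*k^(1/3)*y/2) + C3*airybi(2^(2/3)*k^(1/3)*y/2), y)


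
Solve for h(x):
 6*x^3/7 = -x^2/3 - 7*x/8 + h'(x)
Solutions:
 h(x) = C1 + 3*x^4/14 + x^3/9 + 7*x^2/16


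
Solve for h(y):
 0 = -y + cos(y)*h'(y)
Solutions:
 h(y) = C1 + Integral(y/cos(y), y)


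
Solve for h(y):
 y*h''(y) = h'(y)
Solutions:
 h(y) = C1 + C2*y^2


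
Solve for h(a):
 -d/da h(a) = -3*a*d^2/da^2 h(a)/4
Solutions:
 h(a) = C1 + C2*a^(7/3)


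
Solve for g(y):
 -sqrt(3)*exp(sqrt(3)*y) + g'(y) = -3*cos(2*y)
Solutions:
 g(y) = C1 + exp(sqrt(3)*y) - 3*sin(2*y)/2


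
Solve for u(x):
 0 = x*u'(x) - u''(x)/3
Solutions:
 u(x) = C1 + C2*erfi(sqrt(6)*x/2)


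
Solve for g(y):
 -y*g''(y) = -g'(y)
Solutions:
 g(y) = C1 + C2*y^2


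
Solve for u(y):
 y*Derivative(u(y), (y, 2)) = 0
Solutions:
 u(y) = C1 + C2*y


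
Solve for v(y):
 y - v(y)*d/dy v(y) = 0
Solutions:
 v(y) = -sqrt(C1 + y^2)
 v(y) = sqrt(C1 + y^2)


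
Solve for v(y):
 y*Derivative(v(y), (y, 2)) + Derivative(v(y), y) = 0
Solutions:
 v(y) = C1 + C2*log(y)


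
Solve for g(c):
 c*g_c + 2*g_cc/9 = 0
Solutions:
 g(c) = C1 + C2*erf(3*c/2)


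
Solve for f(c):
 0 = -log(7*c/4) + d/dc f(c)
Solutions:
 f(c) = C1 + c*log(c) - c + c*log(7/4)


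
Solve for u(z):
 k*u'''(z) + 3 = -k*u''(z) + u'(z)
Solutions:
 u(z) = C1 + C2*exp(z*(-1 + sqrt(k*(k + 4))/k)/2) + C3*exp(-z*(1 + sqrt(k*(k + 4))/k)/2) + 3*z


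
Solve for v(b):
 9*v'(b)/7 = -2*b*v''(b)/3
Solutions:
 v(b) = C1 + C2/b^(13/14)


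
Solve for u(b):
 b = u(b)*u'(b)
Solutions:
 u(b) = -sqrt(C1 + b^2)
 u(b) = sqrt(C1 + b^2)


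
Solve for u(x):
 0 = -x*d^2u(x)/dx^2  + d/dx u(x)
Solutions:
 u(x) = C1 + C2*x^2


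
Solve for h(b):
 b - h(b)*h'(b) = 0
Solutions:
 h(b) = -sqrt(C1 + b^2)
 h(b) = sqrt(C1 + b^2)


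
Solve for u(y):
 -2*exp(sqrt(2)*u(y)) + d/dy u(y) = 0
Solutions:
 u(y) = sqrt(2)*(2*log(-1/(C1 + 2*y)) - log(2))/4


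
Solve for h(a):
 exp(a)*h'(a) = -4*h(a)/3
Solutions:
 h(a) = C1*exp(4*exp(-a)/3)


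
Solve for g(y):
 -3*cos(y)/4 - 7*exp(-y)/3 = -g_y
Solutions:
 g(y) = C1 + 3*sin(y)/4 - 7*exp(-y)/3


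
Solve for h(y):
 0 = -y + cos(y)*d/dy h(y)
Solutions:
 h(y) = C1 + Integral(y/cos(y), y)


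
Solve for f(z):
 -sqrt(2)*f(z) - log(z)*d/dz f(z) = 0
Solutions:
 f(z) = C1*exp(-sqrt(2)*li(z))


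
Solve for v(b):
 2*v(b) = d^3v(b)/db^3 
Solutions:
 v(b) = C3*exp(2^(1/3)*b) + (C1*sin(2^(1/3)*sqrt(3)*b/2) + C2*cos(2^(1/3)*sqrt(3)*b/2))*exp(-2^(1/3)*b/2)


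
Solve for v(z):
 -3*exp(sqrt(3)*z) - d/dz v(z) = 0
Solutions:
 v(z) = C1 - sqrt(3)*exp(sqrt(3)*z)


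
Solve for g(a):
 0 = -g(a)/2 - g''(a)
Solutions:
 g(a) = C1*sin(sqrt(2)*a/2) + C2*cos(sqrt(2)*a/2)


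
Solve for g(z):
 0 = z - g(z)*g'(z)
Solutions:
 g(z) = -sqrt(C1 + z^2)
 g(z) = sqrt(C1 + z^2)


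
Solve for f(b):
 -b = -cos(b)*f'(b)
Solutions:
 f(b) = C1 + Integral(b/cos(b), b)


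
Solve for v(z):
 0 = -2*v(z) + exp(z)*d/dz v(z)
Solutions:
 v(z) = C1*exp(-2*exp(-z))


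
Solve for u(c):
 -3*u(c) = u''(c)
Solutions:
 u(c) = C1*sin(sqrt(3)*c) + C2*cos(sqrt(3)*c)


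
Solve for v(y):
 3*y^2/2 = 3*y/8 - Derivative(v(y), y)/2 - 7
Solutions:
 v(y) = C1 - y^3 + 3*y^2/8 - 14*y


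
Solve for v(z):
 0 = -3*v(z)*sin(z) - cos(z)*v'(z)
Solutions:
 v(z) = C1*cos(z)^3


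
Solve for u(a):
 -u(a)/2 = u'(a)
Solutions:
 u(a) = C1*exp(-a/2)


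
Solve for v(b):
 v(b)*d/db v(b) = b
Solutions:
 v(b) = -sqrt(C1 + b^2)
 v(b) = sqrt(C1 + b^2)


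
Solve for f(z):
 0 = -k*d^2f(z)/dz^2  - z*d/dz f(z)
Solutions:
 f(z) = C1 + C2*sqrt(k)*erf(sqrt(2)*z*sqrt(1/k)/2)


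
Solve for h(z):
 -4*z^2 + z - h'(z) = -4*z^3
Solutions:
 h(z) = C1 + z^4 - 4*z^3/3 + z^2/2


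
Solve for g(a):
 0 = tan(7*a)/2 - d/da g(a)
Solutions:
 g(a) = C1 - log(cos(7*a))/14


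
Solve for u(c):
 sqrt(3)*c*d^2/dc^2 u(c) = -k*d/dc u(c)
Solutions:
 u(c) = C1 + c^(-sqrt(3)*re(k)/3 + 1)*(C2*sin(sqrt(3)*log(c)*Abs(im(k))/3) + C3*cos(sqrt(3)*log(c)*im(k)/3))


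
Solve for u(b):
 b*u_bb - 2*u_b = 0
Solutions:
 u(b) = C1 + C2*b^3


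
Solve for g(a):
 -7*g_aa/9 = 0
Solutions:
 g(a) = C1 + C2*a


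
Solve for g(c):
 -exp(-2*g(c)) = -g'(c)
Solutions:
 g(c) = log(-sqrt(C1 + 2*c))
 g(c) = log(C1 + 2*c)/2


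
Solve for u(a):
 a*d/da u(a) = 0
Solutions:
 u(a) = C1


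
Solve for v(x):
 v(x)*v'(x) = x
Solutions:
 v(x) = -sqrt(C1 + x^2)
 v(x) = sqrt(C1 + x^2)


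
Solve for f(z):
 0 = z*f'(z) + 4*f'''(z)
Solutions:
 f(z) = C1 + Integral(C2*airyai(-2^(1/3)*z/2) + C3*airybi(-2^(1/3)*z/2), z)


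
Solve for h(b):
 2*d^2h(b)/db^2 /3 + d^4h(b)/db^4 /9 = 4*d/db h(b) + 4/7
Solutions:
 h(b) = C1 + C2*exp(2^(1/3)*b*(-(9 + sqrt(83))^(1/3) + 2^(1/3)/(9 + sqrt(83))^(1/3))/2)*sin(2^(1/3)*sqrt(3)*b*(2^(1/3)/(9 + sqrt(83))^(1/3) + (9 + sqrt(83))^(1/3))/2) + C3*exp(2^(1/3)*b*(-(9 + sqrt(83))^(1/3) + 2^(1/3)/(9 + sqrt(83))^(1/3))/2)*cos(2^(1/3)*sqrt(3)*b*(2^(1/3)/(9 + sqrt(83))^(1/3) + (9 + sqrt(83))^(1/3))/2) + C4*exp(-2^(1/3)*b*(-(9 + sqrt(83))^(1/3) + 2^(1/3)/(9 + sqrt(83))^(1/3))) - b/7


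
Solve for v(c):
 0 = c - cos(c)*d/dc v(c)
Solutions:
 v(c) = C1 + Integral(c/cos(c), c)


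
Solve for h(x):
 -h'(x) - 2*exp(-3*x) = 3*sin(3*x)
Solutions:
 h(x) = C1 + cos(3*x) + 2*exp(-3*x)/3


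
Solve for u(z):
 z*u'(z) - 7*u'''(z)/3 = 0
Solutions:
 u(z) = C1 + Integral(C2*airyai(3^(1/3)*7^(2/3)*z/7) + C3*airybi(3^(1/3)*7^(2/3)*z/7), z)


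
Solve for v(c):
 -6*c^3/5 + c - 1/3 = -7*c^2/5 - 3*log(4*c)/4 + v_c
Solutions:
 v(c) = C1 - 3*c^4/10 + 7*c^3/15 + c^2/2 + 3*c*log(c)/4 - 13*c/12 + 3*c*log(2)/2


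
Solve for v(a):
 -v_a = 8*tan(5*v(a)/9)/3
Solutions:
 v(a) = -9*asin(C1*exp(-40*a/27))/5 + 9*pi/5
 v(a) = 9*asin(C1*exp(-40*a/27))/5


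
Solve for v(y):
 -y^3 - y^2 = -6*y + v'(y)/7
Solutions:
 v(y) = C1 - 7*y^4/4 - 7*y^3/3 + 21*y^2


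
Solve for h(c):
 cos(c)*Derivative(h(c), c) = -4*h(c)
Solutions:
 h(c) = C1*(sin(c)^2 - 2*sin(c) + 1)/(sin(c)^2 + 2*sin(c) + 1)


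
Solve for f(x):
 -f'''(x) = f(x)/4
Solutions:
 f(x) = C3*exp(-2^(1/3)*x/2) + (C1*sin(2^(1/3)*sqrt(3)*x/4) + C2*cos(2^(1/3)*sqrt(3)*x/4))*exp(2^(1/3)*x/4)


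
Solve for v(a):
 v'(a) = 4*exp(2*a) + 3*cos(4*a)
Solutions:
 v(a) = C1 + 2*exp(2*a) + 3*sin(4*a)/4


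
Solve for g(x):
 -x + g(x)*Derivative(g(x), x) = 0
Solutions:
 g(x) = -sqrt(C1 + x^2)
 g(x) = sqrt(C1 + x^2)


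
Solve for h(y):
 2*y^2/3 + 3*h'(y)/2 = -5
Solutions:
 h(y) = C1 - 4*y^3/27 - 10*y/3


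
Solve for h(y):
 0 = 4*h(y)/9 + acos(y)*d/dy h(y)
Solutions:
 h(y) = C1*exp(-4*Integral(1/acos(y), y)/9)


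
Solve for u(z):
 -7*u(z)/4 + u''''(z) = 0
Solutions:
 u(z) = C1*exp(-sqrt(2)*7^(1/4)*z/2) + C2*exp(sqrt(2)*7^(1/4)*z/2) + C3*sin(sqrt(2)*7^(1/4)*z/2) + C4*cos(sqrt(2)*7^(1/4)*z/2)


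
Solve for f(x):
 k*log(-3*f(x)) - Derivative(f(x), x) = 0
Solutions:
 Integral(1/(log(-_y) + log(3)), (_y, f(x))) = C1 + k*x


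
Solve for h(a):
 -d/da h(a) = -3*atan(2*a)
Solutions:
 h(a) = C1 + 3*a*atan(2*a) - 3*log(4*a^2 + 1)/4


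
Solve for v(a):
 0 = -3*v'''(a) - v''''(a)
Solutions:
 v(a) = C1 + C2*a + C3*a^2 + C4*exp(-3*a)


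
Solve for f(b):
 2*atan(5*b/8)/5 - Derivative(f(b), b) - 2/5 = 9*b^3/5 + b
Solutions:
 f(b) = C1 - 9*b^4/20 - b^2/2 + 2*b*atan(5*b/8)/5 - 2*b/5 - 8*log(25*b^2 + 64)/25


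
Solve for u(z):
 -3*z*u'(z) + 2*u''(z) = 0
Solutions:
 u(z) = C1 + C2*erfi(sqrt(3)*z/2)


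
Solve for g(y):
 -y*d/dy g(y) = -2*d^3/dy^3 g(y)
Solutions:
 g(y) = C1 + Integral(C2*airyai(2^(2/3)*y/2) + C3*airybi(2^(2/3)*y/2), y)


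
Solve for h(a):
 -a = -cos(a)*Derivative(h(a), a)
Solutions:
 h(a) = C1 + Integral(a/cos(a), a)


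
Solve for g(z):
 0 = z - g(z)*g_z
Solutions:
 g(z) = -sqrt(C1 + z^2)
 g(z) = sqrt(C1 + z^2)


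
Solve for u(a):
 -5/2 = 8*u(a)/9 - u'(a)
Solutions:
 u(a) = C1*exp(8*a/9) - 45/16


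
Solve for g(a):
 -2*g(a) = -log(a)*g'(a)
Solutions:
 g(a) = C1*exp(2*li(a))


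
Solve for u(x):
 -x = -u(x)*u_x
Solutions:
 u(x) = -sqrt(C1 + x^2)
 u(x) = sqrt(C1 + x^2)


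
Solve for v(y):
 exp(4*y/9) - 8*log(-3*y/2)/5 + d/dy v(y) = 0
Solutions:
 v(y) = C1 + 8*y*log(-y)/5 + 8*y*(-1 - log(2) + log(3))/5 - 9*exp(4*y/9)/4


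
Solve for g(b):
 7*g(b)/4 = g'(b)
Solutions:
 g(b) = C1*exp(7*b/4)


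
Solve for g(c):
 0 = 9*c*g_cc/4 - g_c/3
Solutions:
 g(c) = C1 + C2*c^(31/27)


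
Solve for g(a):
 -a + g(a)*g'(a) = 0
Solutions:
 g(a) = -sqrt(C1 + a^2)
 g(a) = sqrt(C1 + a^2)


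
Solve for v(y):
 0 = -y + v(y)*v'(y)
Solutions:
 v(y) = -sqrt(C1 + y^2)
 v(y) = sqrt(C1 + y^2)


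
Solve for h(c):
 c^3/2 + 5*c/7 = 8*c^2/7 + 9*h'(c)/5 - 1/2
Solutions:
 h(c) = C1 + 5*c^4/72 - 40*c^3/189 + 25*c^2/126 + 5*c/18


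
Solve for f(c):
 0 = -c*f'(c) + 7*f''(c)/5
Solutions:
 f(c) = C1 + C2*erfi(sqrt(70)*c/14)


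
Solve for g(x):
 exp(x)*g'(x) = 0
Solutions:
 g(x) = C1


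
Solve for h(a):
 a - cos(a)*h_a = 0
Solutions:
 h(a) = C1 + Integral(a/cos(a), a)


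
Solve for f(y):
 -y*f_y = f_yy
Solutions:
 f(y) = C1 + C2*erf(sqrt(2)*y/2)


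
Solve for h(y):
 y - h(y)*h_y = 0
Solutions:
 h(y) = -sqrt(C1 + y^2)
 h(y) = sqrt(C1 + y^2)


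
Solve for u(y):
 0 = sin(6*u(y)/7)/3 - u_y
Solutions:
 -y/3 + 7*log(cos(6*u(y)/7) - 1)/12 - 7*log(cos(6*u(y)/7) + 1)/12 = C1


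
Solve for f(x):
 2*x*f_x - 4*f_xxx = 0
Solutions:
 f(x) = C1 + Integral(C2*airyai(2^(2/3)*x/2) + C3*airybi(2^(2/3)*x/2), x)


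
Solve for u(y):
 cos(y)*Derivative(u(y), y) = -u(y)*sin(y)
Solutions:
 u(y) = C1*cos(y)


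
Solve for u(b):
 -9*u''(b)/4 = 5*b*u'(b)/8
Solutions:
 u(b) = C1 + C2*erf(sqrt(5)*b/6)


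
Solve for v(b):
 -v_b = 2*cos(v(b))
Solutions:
 v(b) = pi - asin((C1 + exp(4*b))/(C1 - exp(4*b)))
 v(b) = asin((C1 + exp(4*b))/(C1 - exp(4*b)))


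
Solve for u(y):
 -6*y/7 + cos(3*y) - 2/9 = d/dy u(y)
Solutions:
 u(y) = C1 - 3*y^2/7 - 2*y/9 + sin(3*y)/3


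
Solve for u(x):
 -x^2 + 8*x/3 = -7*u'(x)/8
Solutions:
 u(x) = C1 + 8*x^3/21 - 32*x^2/21


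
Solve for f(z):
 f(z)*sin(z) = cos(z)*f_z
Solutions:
 f(z) = C1/cos(z)


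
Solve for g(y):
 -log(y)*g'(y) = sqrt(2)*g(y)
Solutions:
 g(y) = C1*exp(-sqrt(2)*li(y))


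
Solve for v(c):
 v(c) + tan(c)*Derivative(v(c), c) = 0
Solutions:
 v(c) = C1/sin(c)


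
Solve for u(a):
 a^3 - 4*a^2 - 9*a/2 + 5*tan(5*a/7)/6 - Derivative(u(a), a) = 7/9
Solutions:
 u(a) = C1 + a^4/4 - 4*a^3/3 - 9*a^2/4 - 7*a/9 - 7*log(cos(5*a/7))/6


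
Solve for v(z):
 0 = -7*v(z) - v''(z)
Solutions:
 v(z) = C1*sin(sqrt(7)*z) + C2*cos(sqrt(7)*z)


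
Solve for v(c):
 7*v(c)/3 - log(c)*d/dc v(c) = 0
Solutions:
 v(c) = C1*exp(7*li(c)/3)


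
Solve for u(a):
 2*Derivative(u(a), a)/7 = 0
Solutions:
 u(a) = C1


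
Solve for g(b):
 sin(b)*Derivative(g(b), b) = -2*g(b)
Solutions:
 g(b) = C1*(cos(b) + 1)/(cos(b) - 1)


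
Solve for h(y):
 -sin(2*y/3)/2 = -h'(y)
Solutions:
 h(y) = C1 - 3*cos(2*y/3)/4


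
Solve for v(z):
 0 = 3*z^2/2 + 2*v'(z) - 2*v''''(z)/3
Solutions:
 v(z) = C1 + C4*exp(3^(1/3)*z) - z^3/4 + (C2*sin(3^(5/6)*z/2) + C3*cos(3^(5/6)*z/2))*exp(-3^(1/3)*z/2)


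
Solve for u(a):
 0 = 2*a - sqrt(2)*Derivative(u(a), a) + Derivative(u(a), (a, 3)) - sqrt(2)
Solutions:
 u(a) = C1 + C2*exp(-2^(1/4)*a) + C3*exp(2^(1/4)*a) + sqrt(2)*a^2/2 - a


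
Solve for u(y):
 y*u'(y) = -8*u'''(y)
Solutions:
 u(y) = C1 + Integral(C2*airyai(-y/2) + C3*airybi(-y/2), y)


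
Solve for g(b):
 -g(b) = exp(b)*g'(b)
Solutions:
 g(b) = C1*exp(exp(-b))


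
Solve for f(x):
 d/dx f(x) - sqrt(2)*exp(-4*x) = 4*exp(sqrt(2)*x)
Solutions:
 f(x) = C1 + 2*sqrt(2)*exp(sqrt(2)*x) - sqrt(2)*exp(-4*x)/4


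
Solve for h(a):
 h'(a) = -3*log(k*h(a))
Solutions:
 li(k*h(a))/k = C1 - 3*a


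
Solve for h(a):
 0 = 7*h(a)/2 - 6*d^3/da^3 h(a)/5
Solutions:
 h(a) = C3*exp(630^(1/3)*a/6) + (C1*sin(3^(1/6)*70^(1/3)*a/4) + C2*cos(3^(1/6)*70^(1/3)*a/4))*exp(-630^(1/3)*a/12)


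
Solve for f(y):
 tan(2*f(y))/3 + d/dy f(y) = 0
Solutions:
 f(y) = -asin(C1*exp(-2*y/3))/2 + pi/2
 f(y) = asin(C1*exp(-2*y/3))/2


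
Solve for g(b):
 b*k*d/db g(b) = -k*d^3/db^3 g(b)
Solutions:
 g(b) = C1 + Integral(C2*airyai(-b) + C3*airybi(-b), b)


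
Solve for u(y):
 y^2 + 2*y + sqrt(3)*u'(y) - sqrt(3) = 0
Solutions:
 u(y) = C1 - sqrt(3)*y^3/9 - sqrt(3)*y^2/3 + y


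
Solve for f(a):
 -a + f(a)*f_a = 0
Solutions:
 f(a) = -sqrt(C1 + a^2)
 f(a) = sqrt(C1 + a^2)


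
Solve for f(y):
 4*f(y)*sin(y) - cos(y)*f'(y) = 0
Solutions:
 f(y) = C1/cos(y)^4


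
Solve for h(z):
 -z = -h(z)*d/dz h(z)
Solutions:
 h(z) = -sqrt(C1 + z^2)
 h(z) = sqrt(C1 + z^2)


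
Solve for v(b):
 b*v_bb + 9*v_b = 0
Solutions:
 v(b) = C1 + C2/b^8


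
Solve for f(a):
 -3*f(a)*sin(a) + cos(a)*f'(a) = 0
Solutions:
 f(a) = C1/cos(a)^3


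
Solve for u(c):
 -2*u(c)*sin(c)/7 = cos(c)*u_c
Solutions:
 u(c) = C1*cos(c)^(2/7)


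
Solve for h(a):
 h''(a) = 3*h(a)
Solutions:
 h(a) = C1*exp(-sqrt(3)*a) + C2*exp(sqrt(3)*a)


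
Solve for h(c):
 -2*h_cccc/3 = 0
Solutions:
 h(c) = C1 + C2*c + C3*c^2 + C4*c^3


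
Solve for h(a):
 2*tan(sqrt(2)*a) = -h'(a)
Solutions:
 h(a) = C1 + sqrt(2)*log(cos(sqrt(2)*a))


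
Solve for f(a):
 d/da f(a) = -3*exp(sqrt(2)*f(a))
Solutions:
 f(a) = sqrt(2)*(2*log(1/(C1 + 3*a)) - log(2))/4


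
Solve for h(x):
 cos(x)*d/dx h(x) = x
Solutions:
 h(x) = C1 + Integral(x/cos(x), x)


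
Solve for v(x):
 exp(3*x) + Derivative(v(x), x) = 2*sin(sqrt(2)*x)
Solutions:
 v(x) = C1 - exp(3*x)/3 - sqrt(2)*cos(sqrt(2)*x)


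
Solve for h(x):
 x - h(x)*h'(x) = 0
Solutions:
 h(x) = -sqrt(C1 + x^2)
 h(x) = sqrt(C1 + x^2)


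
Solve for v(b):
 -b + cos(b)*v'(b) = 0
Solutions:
 v(b) = C1 + Integral(b/cos(b), b)


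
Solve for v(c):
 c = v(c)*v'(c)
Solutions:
 v(c) = -sqrt(C1 + c^2)
 v(c) = sqrt(C1 + c^2)


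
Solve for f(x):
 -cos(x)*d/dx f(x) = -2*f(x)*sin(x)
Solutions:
 f(x) = C1/cos(x)^2


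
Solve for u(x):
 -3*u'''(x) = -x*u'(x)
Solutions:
 u(x) = C1 + Integral(C2*airyai(3^(2/3)*x/3) + C3*airybi(3^(2/3)*x/3), x)


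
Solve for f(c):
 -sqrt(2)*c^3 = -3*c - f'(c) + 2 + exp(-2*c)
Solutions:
 f(c) = C1 + sqrt(2)*c^4/4 - 3*c^2/2 + 2*c - exp(-2*c)/2


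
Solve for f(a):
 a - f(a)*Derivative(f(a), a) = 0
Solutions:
 f(a) = -sqrt(C1 + a^2)
 f(a) = sqrt(C1 + a^2)


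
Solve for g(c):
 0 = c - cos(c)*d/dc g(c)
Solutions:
 g(c) = C1 + Integral(c/cos(c), c)


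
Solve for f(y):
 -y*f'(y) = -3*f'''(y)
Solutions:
 f(y) = C1 + Integral(C2*airyai(3^(2/3)*y/3) + C3*airybi(3^(2/3)*y/3), y)


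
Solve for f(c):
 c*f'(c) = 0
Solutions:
 f(c) = C1


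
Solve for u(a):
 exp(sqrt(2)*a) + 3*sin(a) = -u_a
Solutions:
 u(a) = C1 - sqrt(2)*exp(sqrt(2)*a)/2 + 3*cos(a)


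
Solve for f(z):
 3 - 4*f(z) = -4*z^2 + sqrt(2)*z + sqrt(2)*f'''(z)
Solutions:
 f(z) = C3*exp(-sqrt(2)*z) + z^2 - sqrt(2)*z/4 + (C1*sin(sqrt(6)*z/2) + C2*cos(sqrt(6)*z/2))*exp(sqrt(2)*z/2) + 3/4


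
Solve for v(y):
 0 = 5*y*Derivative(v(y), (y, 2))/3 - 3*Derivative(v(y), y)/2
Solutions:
 v(y) = C1 + C2*y^(19/10)


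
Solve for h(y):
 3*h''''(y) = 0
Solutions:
 h(y) = C1 + C2*y + C3*y^2 + C4*y^3


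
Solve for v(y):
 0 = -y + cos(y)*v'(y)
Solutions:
 v(y) = C1 + Integral(y/cos(y), y)


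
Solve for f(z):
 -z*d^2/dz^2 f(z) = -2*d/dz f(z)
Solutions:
 f(z) = C1 + C2*z^3


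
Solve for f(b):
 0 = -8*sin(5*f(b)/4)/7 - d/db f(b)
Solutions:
 8*b/7 + 2*log(cos(5*f(b)/4) - 1)/5 - 2*log(cos(5*f(b)/4) + 1)/5 = C1


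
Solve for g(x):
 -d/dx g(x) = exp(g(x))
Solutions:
 g(x) = log(1/(C1 + x))


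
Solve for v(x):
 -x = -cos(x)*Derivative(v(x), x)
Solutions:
 v(x) = C1 + Integral(x/cos(x), x)


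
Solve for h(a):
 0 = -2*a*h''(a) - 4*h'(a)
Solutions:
 h(a) = C1 + C2/a


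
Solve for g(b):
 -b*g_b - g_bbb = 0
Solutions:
 g(b) = C1 + Integral(C2*airyai(-b) + C3*airybi(-b), b)


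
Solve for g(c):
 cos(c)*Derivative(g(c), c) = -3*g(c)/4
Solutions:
 g(c) = C1*(sin(c) - 1)^(3/8)/(sin(c) + 1)^(3/8)


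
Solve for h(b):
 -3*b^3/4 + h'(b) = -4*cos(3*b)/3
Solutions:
 h(b) = C1 + 3*b^4/16 - 4*sin(3*b)/9


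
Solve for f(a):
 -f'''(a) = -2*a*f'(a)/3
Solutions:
 f(a) = C1 + Integral(C2*airyai(2^(1/3)*3^(2/3)*a/3) + C3*airybi(2^(1/3)*3^(2/3)*a/3), a)


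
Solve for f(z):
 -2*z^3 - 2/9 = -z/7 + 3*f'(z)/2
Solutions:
 f(z) = C1 - z^4/3 + z^2/21 - 4*z/27


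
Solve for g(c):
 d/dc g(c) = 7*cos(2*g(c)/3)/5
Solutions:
 -7*c/5 - 3*log(sin(2*g(c)/3) - 1)/4 + 3*log(sin(2*g(c)/3) + 1)/4 = C1


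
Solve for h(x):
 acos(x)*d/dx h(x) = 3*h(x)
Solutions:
 h(x) = C1*exp(3*Integral(1/acos(x), x))


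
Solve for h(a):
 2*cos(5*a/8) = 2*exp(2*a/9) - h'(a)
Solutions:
 h(a) = C1 + 9*exp(2*a/9) - 16*sin(5*a/8)/5


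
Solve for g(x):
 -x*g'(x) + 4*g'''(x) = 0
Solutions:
 g(x) = C1 + Integral(C2*airyai(2^(1/3)*x/2) + C3*airybi(2^(1/3)*x/2), x)


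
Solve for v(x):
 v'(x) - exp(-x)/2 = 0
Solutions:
 v(x) = C1 - exp(-x)/2


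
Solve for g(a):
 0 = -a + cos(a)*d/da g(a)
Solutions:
 g(a) = C1 + Integral(a/cos(a), a)


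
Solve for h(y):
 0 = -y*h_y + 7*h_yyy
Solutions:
 h(y) = C1 + Integral(C2*airyai(7^(2/3)*y/7) + C3*airybi(7^(2/3)*y/7), y)


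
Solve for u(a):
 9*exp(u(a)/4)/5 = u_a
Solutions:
 u(a) = 4*log(-1/(C1 + 9*a)) + 4*log(20)


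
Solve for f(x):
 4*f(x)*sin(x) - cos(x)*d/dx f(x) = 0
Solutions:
 f(x) = C1/cos(x)^4


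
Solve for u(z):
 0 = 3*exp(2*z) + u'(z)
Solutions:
 u(z) = C1 - 3*exp(2*z)/2


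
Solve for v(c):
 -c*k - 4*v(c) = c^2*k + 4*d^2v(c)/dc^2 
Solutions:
 v(c) = C1*sin(c) + C2*cos(c) - c^2*k/4 - c*k/4 + k/2


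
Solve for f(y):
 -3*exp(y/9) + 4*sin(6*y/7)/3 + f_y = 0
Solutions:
 f(y) = C1 + 27*exp(y/9) + 14*cos(6*y/7)/9


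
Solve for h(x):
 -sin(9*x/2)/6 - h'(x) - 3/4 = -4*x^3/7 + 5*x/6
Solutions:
 h(x) = C1 + x^4/7 - 5*x^2/12 - 3*x/4 + cos(9*x/2)/27
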